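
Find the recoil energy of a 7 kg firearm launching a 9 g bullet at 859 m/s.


v_r = m_p*v_p/m_gun = 0.009*859/7 = 1.10443 m/s, E_r = 0.5*m_gun*v_r^2 = 0.5*7*1.10443^2 = 4.269 J

4.269 J


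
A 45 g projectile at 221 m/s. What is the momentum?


p = m*v = 0.045*221 = 9.945 kg·m/s

9.945 kg·m/s


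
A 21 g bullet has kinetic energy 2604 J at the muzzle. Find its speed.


v = sqrt(2*E/m) = sqrt(2*2604/0.021) = 498 m/s

498 m/s


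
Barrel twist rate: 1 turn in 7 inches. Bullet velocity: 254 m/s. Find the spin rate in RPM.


twist_m = 7*0.0254 = 0.1778 m
spin = v/twist = 254/0.1778 = 1428.571 rev/s
RPM = spin*60 = 1428.571*60 ≈ 85714 RPM

85714 RPM


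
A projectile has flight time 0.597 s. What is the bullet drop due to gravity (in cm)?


drop = 0.5*g*t^2 = 0.5*9.81*0.597^2 = 1.74819 m ≈ 174.8 cm

174.8 cm


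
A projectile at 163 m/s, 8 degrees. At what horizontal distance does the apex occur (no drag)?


R = v0^2*sin(2*theta)/g = 163^2*sin(2*8°)/9.81 = 746.525 m
apex_dist = R/2 = 746.525/2 = 373.3 m

373.3 m


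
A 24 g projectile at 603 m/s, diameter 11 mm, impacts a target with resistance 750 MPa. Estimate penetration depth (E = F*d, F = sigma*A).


A = pi*(d/2)^2 = pi*(11/2)^2 = 95.0332 mm^2
E = 0.5*m*v^2 = 0.5*0.024*603^2 = 4363.31 J
depth = E/(sigma*A) = 4363.31 J / (750 MPa * 95.0332 mm^2) = 4363.31/(750 * 95.0332) m = 0.061218 m ≈ 61.22 mm

61.22 mm


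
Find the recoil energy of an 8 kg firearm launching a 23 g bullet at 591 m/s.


v_r = m_p*v_p/m_gun = 0.023*591/8 = 1.69912 m/s, E_r = 0.5*m_gun*v_r^2 = 0.5*8*1.69912^2 = 11.55 J

11.55 J


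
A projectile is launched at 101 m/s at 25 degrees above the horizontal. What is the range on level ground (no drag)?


R = v0^2 * sin(2*theta) / g = 101^2 * sin(2*25°) / 9.81 = 796.6 m

796.6 m


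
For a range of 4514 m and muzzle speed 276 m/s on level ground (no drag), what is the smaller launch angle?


sin(2*theta) = R*g/v0^2 = 4514*9.81/276^2 = 0.581316, theta = arcsin(0.581316)/2 = 17.77°

17.77 degrees


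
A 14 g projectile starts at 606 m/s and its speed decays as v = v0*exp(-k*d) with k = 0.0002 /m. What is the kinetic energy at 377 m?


v = v0*exp(-k*d) = 606*exp(-0.0002*377) = 561.988 m/s
E = 0.5*m*v^2 = 0.5*0.014*561.988^2 = 2211 J

2211 J


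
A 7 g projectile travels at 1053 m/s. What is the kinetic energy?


E = 0.5*m*v^2 = 0.5*0.007*1053^2 = 3881 J

3881 J


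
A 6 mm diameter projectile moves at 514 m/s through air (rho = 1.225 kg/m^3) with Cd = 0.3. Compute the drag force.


A = pi*(d/2)^2 = pi*(6/2000)^2 = 2.82743e-05 m^2
Fd = 0.5*Cd*rho*A*v^2 = 0.5*0.3*1.225*2.82743e-05*514^2 = 1.373 N

1.373 N


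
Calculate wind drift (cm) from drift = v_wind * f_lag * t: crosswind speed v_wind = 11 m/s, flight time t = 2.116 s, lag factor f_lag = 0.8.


drift = v_wind * lag * t = 11 * 0.8 * 2.116 = 18.6208 m ≈ 1862 cm

1862 cm


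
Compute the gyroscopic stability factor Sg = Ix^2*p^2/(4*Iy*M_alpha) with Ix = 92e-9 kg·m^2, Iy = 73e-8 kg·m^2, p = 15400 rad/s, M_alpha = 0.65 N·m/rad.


Sg = Ix^2 * p^2 / (4 * Iy * M_alpha) = (92e-9)^2 * 15400^2 / (4 * 73e-8 * 0.65) = 1.058

1.058


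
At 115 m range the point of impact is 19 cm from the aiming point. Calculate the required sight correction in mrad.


1 mrad subtends 1 cm per 10 m of range, so adj = error_cm / (dist_m / 10) = 19 / (115/10) = 1.652 mrad

1.652 mrad


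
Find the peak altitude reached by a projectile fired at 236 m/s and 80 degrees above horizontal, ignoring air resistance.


H = (v0*sin(theta))^2 / (2g) = (236*sin(80°))^2 / (2*9.81) = 2753 m

2753 m


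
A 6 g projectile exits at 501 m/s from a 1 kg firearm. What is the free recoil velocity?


v_recoil = m_p * v_p / m_gun = 0.006 * 501 / 1 = 3.006 m/s

3.006 m/s


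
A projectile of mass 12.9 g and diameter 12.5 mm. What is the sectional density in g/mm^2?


SD = m/d^2 = 12.9/12.5^2 = 0.08256 g/mm^2

0.08256 g/mm^2


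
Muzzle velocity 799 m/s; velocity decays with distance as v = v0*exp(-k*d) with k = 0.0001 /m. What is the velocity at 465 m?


v = v0*exp(-k*d) = 799*exp(-0.0001*465) = 762.7 m/s

762.7 m/s


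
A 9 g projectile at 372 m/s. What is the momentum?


p = m*v = 0.009*372 = 3.348 kg·m/s

3.348 kg·m/s


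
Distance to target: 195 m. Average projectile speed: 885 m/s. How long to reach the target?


t = d/v = 195/885 = 0.2203 s

0.2203 s


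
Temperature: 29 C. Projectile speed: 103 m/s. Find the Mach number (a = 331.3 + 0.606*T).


a = 331.3 + 0.606*(29) = 348.874 m/s
M = v/a = 103/348.874 = 0.2952

0.2952


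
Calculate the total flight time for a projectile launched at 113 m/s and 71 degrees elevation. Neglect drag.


T = 2*v0*sin(theta)/g = 2*113*sin(71°)/9.81 = 21.78 s

21.78 s


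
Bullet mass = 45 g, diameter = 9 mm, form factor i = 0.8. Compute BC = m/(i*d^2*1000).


BC = m/(i*d^2*1000) = 45/(0.8 * 9^2 * 1000) = 0.0006944

0.0006944


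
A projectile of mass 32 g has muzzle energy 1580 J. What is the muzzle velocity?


v = sqrt(2*E/m) = sqrt(2*1580/0.032) = 314.2 m/s

314.2 m/s


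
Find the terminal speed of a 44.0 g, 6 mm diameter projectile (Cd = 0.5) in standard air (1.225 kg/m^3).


A = pi*(d/2)^2 = pi*(6/2000)^2 = 2.82743e-05 m^2
vt = sqrt(2mg/(Cd*rho*A)) = sqrt(2*0.044*9.81/(0.5 * 1.225 * 2.82743e-05)) = 223.3 m/s

223.3 m/s


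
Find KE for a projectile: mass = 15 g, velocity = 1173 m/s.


E = 0.5*m*v^2 = 0.5*0.015*1173^2 = 10319 J

10319 J


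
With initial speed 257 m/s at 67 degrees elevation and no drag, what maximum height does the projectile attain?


H = (v0*sin(theta))^2 / (2g) = (257*sin(67°))^2 / (2*9.81) = 2852 m

2852 m


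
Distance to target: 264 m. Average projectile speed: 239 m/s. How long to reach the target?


t = d/v = 264/239 = 1.105 s

1.105 s


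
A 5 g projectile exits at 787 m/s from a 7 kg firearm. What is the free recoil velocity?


v_recoil = m_p * v_p / m_gun = 0.005 * 787 / 7 = 0.5621 m/s

0.5621 m/s


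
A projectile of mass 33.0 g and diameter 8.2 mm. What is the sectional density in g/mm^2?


SD = m/d^2 = 33.0/8.2^2 = 0.4908 g/mm^2

0.4908 g/mm^2


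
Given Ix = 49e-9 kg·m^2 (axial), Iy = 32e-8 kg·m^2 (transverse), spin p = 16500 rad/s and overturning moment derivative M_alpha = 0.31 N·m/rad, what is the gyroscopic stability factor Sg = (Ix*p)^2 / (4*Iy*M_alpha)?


Sg = Ix^2 * p^2 / (4 * Iy * M_alpha) = (49e-9)^2 * 16500^2 / (4 * 32e-8 * 0.31) = 1.647

1.647


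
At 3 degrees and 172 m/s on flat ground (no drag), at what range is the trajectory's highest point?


R = v0^2*sin(2*theta)/g = 172^2*sin(2*3°)/9.81 = 315.226 m
apex_dist = R/2 = 315.226/2 = 157.6 m

157.6 m


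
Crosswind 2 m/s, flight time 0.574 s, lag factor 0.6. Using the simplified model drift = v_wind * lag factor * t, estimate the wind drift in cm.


drift = v_wind * lag * t = 2 * 0.6 * 0.574 = 0.6888 m ≈ 68.88 cm

68.88 cm


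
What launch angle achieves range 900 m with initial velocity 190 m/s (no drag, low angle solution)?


sin(2*theta) = R*g/v0^2 = 900*9.81/190^2 = 0.244571, theta = arcsin(0.244571)/2 = 7.078°

7.078 degrees


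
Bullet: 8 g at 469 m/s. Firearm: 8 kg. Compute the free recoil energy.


v_r = m_p*v_p/m_gun = 0.008*469/8 = 0.469 m/s, E_r = 0.5*m_gun*v_r^2 = 0.5*8*0.469^2 = 0.8798 J

0.8798 J


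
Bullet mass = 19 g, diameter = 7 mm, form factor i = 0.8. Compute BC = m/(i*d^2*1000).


BC = m/(i*d^2*1000) = 19/(0.8 * 7^2 * 1000) = 0.0004847

0.0004847


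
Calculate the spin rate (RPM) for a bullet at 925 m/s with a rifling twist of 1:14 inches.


twist_m = 14*0.0254 = 0.3556 m
spin = v/twist = 925/0.3556 = 2601.237 rev/s
RPM = spin*60 = 2601.237*60 ≈ 156074 RPM

156074 RPM


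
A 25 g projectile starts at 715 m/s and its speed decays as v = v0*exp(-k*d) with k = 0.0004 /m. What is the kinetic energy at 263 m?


v = v0*exp(-k*d) = 715*exp(-0.0004*263) = 643.603 m/s
E = 0.5*m*v^2 = 0.5*0.025*643.603^2 = 5178 J

5178 J


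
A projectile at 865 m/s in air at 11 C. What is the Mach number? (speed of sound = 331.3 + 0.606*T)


a = 331.3 + 0.606*(11) = 337.966 m/s
M = v/a = 865/337.966 = 2.559

2.559


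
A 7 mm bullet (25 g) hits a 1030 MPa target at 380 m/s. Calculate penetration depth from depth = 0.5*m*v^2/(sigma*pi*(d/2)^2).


A = pi*(d/2)^2 = pi*(7/2)^2 = 38.4845 mm^2
E = 0.5*m*v^2 = 0.5*0.025*380^2 = 1805 J
depth = E/(sigma*A) = 1805 J / (1030 MPa * 38.4845 mm^2) = 1805/(1030 * 38.4845) m = 0.0455359 m ≈ 45.54 mm

45.54 mm


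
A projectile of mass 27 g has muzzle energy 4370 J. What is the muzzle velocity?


v = sqrt(2*E/m) = sqrt(2*4370/0.027) = 568.9 m/s

568.9 m/s


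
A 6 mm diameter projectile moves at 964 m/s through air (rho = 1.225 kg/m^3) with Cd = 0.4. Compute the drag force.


A = pi*(d/2)^2 = pi*(6/2000)^2 = 2.82743e-05 m^2
Fd = 0.5*Cd*rho*A*v^2 = 0.5*0.4*1.225*2.82743e-05*964^2 = 6.437 N

6.437 N


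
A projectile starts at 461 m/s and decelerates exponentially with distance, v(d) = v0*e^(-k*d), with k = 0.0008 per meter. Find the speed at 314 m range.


v = v0*exp(-k*d) = 461*exp(-0.0008*314) = 358.6 m/s

358.6 m/s


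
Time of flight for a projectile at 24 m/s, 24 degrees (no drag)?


T = 2*v0*sin(theta)/g = 2*24*sin(24°)/9.81 = 1.99 s

1.99 s


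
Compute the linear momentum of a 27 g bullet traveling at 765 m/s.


p = m*v = 0.027*765 = 20.66 kg·m/s

20.66 kg·m/s


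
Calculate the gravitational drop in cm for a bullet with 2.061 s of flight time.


drop = 0.5*g*t^2 = 0.5*9.81*2.061^2 = 20.8351 m ≈ 2084 cm

2084 cm


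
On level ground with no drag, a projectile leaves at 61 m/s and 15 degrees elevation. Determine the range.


R = v0^2 * sin(2*theta) / g = 61^2 * sin(2*15°) / 9.81 = 189.7 m

189.7 m


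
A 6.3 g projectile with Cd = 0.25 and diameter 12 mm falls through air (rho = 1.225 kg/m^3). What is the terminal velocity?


A = pi*(d/2)^2 = pi*(12/2000)^2 = 1.13097e-04 m^2
vt = sqrt(2mg/(Cd*rho*A)) = sqrt(2*0.0063*9.81/(0.25 * 1.225 * 1.13097e-04)) = 59.74 m/s

59.74 m/s


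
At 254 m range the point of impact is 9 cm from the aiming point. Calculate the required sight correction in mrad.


1 mrad subtends 1 cm per 10 m of range, so adj = error_cm / (dist_m / 10) = 9 / (254/10) = 0.3543 mrad

0.3543 mrad


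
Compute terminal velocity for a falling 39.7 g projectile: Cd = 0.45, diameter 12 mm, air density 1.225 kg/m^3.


A = pi*(d/2)^2 = pi*(12/2000)^2 = 1.13097e-04 m^2
vt = sqrt(2mg/(Cd*rho*A)) = sqrt(2*0.0397*9.81/(0.45 * 1.225 * 1.13097e-04)) = 111.8 m/s

111.8 m/s


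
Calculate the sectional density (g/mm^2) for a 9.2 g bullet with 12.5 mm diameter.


SD = m/d^2 = 9.2/12.5^2 = 0.05888 g/mm^2

0.05888 g/mm^2


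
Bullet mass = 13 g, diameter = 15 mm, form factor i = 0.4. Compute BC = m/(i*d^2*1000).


BC = m/(i*d^2*1000) = 13/(0.4 * 15^2 * 1000) = 0.0001444

0.0001444


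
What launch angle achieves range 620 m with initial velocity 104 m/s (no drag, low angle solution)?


sin(2*theta) = R*g/v0^2 = 620*9.81/104^2 = 0.562334, theta = arcsin(0.562334)/2 = 17.11°

17.11 degrees


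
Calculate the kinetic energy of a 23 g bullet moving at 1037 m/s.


E = 0.5*m*v^2 = 0.5*0.023*1037^2 = 12367 J

12367 J


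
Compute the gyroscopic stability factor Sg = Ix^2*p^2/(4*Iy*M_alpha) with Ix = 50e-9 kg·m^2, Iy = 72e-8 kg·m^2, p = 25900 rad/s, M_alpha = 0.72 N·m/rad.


Sg = Ix^2 * p^2 / (4 * Iy * M_alpha) = (50e-9)^2 * 25900^2 / (4 * 72e-8 * 0.72) = 0.8088

0.8088


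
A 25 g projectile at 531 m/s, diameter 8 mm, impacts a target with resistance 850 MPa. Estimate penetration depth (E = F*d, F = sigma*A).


A = pi*(d/2)^2 = pi*(8/2)^2 = 50.2655 mm^2
E = 0.5*m*v^2 = 0.5*0.025*531^2 = 3524.51 J
depth = E/(sigma*A) = 3524.51 J / (850 MPa * 50.2655 mm^2) = 3524.51/(850 * 50.2655) m = 0.0824917 m ≈ 82.49 mm

82.49 mm


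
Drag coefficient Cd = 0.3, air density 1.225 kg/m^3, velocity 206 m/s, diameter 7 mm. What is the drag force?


A = pi*(d/2)^2 = pi*(7/2000)^2 = 3.84845e-05 m^2
Fd = 0.5*Cd*rho*A*v^2 = 0.5*0.3*1.225*3.84845e-05*206^2 = 0.3001 N

0.3001 N


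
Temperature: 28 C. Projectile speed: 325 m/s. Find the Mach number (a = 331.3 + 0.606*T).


a = 331.3 + 0.606*(28) = 348.268 m/s
M = v/a = 325/348.268 = 0.9332

0.9332


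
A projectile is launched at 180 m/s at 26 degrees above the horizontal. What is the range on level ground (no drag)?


R = v0^2 * sin(2*theta) / g = 180^2 * sin(2*26°) / 9.81 = 2603 m

2603 m


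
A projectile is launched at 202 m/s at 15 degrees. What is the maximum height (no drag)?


H = (v0*sin(theta))^2 / (2g) = (202*sin(15°))^2 / (2*9.81) = 139.3 m

139.3 m


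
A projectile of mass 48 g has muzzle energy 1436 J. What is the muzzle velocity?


v = sqrt(2*E/m) = sqrt(2*1436/0.048) = 244.6 m/s

244.6 m/s


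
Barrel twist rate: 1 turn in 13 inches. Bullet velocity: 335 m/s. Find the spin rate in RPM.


twist_m = 13*0.0254 = 0.3302 m
spin = v/twist = 335/0.3302 = 1014.537 rev/s
RPM = spin*60 = 1014.537*60 ≈ 60872 RPM

60872 RPM


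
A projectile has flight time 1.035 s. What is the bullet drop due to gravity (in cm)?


drop = 0.5*g*t^2 = 0.5*9.81*1.035^2 = 5.25436 m ≈ 525.4 cm

525.4 cm


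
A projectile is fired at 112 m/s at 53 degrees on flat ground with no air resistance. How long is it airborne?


T = 2*v0*sin(theta)/g = 2*112*sin(53°)/9.81 = 18.24 s

18.24 s


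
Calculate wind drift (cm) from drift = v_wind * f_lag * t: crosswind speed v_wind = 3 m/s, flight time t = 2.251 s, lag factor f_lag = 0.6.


drift = v_wind * lag * t = 3 * 0.6 * 2.251 = 4.0518 m ≈ 405.2 cm

405.2 cm


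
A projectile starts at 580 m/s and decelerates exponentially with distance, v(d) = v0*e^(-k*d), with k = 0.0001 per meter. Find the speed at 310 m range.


v = v0*exp(-k*d) = 580*exp(-0.0001*310) = 562.3 m/s

562.3 m/s


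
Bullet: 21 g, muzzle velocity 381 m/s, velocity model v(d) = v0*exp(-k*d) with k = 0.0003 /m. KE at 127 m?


v = v0*exp(-k*d) = 381*exp(-0.0003*127) = 366.757 m/s
E = 0.5*m*v^2 = 0.5*0.021*366.757^2 = 1412 J

1412 J


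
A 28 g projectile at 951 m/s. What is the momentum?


p = m*v = 0.028*951 = 26.63 kg·m/s

26.63 kg·m/s


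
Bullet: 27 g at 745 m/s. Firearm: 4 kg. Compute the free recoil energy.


v_r = m_p*v_p/m_gun = 0.027*745/4 = 5.02875 m/s, E_r = 0.5*m_gun*v_r^2 = 0.5*4*5.02875^2 = 50.58 J

50.58 J


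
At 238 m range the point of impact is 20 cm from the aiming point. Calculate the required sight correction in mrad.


1 mrad subtends 1 cm per 10 m of range, so adj = error_cm / (dist_m / 10) = 20 / (238/10) = 0.8403 mrad

0.8403 mrad


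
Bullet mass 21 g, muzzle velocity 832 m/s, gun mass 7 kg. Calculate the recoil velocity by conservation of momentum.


v_recoil = m_p * v_p / m_gun = 0.021 * 832 / 7 = 2.496 m/s

2.496 m/s


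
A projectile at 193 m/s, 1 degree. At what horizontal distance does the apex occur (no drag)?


R = v0^2*sin(2*theta)/g = 193^2*sin(2*1°)/9.81 = 132.515 m
apex_dist = R/2 = 132.515/2 = 66.26 m

66.26 m


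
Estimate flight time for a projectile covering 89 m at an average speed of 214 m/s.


t = d/v = 89/214 = 0.4159 s

0.4159 s


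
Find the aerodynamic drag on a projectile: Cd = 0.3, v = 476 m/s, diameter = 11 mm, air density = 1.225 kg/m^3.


A = pi*(d/2)^2 = pi*(11/2000)^2 = 9.50332e-05 m^2
Fd = 0.5*Cd*rho*A*v^2 = 0.5*0.3*1.225*9.50332e-05*476^2 = 3.957 N

3.957 N


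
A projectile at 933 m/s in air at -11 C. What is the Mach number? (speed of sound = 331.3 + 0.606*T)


a = 331.3 + 0.606*(-11) = 324.634 m/s
M = v/a = 933/324.634 = 2.874

2.874


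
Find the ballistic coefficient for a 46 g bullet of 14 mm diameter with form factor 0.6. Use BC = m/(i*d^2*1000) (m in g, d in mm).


BC = m/(i*d^2*1000) = 46/(0.6 * 14^2 * 1000) = 0.0003912

0.0003912


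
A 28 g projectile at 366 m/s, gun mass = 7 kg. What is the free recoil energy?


v_r = m_p*v_p/m_gun = 0.028*366/7 = 1.464 m/s, E_r = 0.5*m_gun*v_r^2 = 0.5*7*1.464^2 = 7.502 J

7.502 J


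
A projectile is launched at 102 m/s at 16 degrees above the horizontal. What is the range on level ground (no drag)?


R = v0^2 * sin(2*theta) / g = 102^2 * sin(2*16°) / 9.81 = 562 m

562 m


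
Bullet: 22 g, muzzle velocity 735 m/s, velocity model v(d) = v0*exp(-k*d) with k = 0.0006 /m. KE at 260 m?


v = v0*exp(-k*d) = 735*exp(-0.0006*260) = 628.836 m/s
E = 0.5*m*v^2 = 0.5*0.022*628.836^2 = 4350 J

4350 J


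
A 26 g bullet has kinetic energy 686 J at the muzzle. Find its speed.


v = sqrt(2*E/m) = sqrt(2*686/0.026) = 229.7 m/s

229.7 m/s


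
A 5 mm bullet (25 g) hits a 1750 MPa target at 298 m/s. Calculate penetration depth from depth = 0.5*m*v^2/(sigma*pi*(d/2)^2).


A = pi*(d/2)^2 = pi*(5/2)^2 = 19.635 mm^2
E = 0.5*m*v^2 = 0.5*0.025*298^2 = 1110.05 J
depth = E/(sigma*A) = 1110.05 J / (1750 MPa * 19.635 mm^2) = 1110.05/(1750 * 19.635) m = 0.0323054 m ≈ 32.31 mm

32.31 mm


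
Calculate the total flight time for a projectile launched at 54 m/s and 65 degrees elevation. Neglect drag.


T = 2*v0*sin(theta)/g = 2*54*sin(65°)/9.81 = 9.978 s

9.978 s


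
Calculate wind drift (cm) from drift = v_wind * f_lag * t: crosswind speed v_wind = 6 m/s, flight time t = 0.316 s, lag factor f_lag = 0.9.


drift = v_wind * lag * t = 6 * 0.9 * 0.316 = 1.7064 m ≈ 170.6 cm

170.6 cm


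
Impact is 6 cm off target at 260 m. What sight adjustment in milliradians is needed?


1 mrad subtends 1 cm per 10 m of range, so adj = error_cm / (dist_m / 10) = 6 / (260/10) = 0.2308 mrad

0.2308 mrad


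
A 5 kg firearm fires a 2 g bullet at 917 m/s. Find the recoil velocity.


v_recoil = m_p * v_p / m_gun = 0.002 * 917 / 5 = 0.3668 m/s

0.3668 m/s


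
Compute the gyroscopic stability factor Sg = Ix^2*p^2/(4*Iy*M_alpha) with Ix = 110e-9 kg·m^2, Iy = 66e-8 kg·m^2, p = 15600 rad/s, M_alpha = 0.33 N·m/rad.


Sg = Ix^2 * p^2 / (4 * Iy * M_alpha) = (110e-9)^2 * 15600^2 / (4 * 66e-8 * 0.33) = 3.38

3.38


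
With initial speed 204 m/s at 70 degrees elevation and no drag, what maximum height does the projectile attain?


H = (v0*sin(theta))^2 / (2g) = (204*sin(70°))^2 / (2*9.81) = 1873 m

1873 m


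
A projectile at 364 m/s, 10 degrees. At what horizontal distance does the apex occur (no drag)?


R = v0^2*sin(2*theta)/g = 364^2*sin(2*10°)/9.81 = 4619.4 m
apex_dist = R/2 = 4619.4/2 = 2310 m

2310 m


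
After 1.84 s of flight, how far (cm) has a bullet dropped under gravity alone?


drop = 0.5*g*t^2 = 0.5*9.81*1.84^2 = 16.6064 m ≈ 1661 cm

1661 cm


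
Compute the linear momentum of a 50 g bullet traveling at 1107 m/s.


p = m*v = 0.05*1107 = 55.35 kg·m/s

55.35 kg·m/s


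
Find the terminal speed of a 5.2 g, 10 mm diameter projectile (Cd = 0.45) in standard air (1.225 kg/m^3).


A = pi*(d/2)^2 = pi*(10/2000)^2 = 7.85398e-05 m^2
vt = sqrt(2mg/(Cd*rho*A)) = sqrt(2*0.0052*9.81/(0.45 * 1.225 * 7.85398e-05)) = 48.54 m/s

48.54 m/s


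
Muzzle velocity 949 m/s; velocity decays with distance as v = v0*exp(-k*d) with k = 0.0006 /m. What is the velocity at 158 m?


v = v0*exp(-k*d) = 949*exp(-0.0006*158) = 863.2 m/s

863.2 m/s


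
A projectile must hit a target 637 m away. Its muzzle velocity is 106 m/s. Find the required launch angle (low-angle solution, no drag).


sin(2*theta) = R*g/v0^2 = 637*9.81/106^2 = 0.556156, theta = arcsin(0.556156)/2 = 16.9°

16.9 degrees


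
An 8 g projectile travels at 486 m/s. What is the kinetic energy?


E = 0.5*m*v^2 = 0.5*0.008*486^2 = 944.8 J

944.8 J


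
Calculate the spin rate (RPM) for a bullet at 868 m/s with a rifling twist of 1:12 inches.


twist_m = 12*0.0254 = 0.3048 m
spin = v/twist = 868/0.3048 = 2847.769 rev/s
RPM = spin*60 = 2847.769*60 ≈ 170866 RPM

170866 RPM


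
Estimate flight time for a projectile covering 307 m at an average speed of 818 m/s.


t = d/v = 307/818 = 0.3753 s

0.3753 s


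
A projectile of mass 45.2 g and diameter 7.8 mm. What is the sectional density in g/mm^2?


SD = m/d^2 = 45.2/7.8^2 = 0.7429 g/mm^2

0.7429 g/mm^2


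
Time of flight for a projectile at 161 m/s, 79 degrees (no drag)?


T = 2*v0*sin(theta)/g = 2*161*sin(79°)/9.81 = 32.22 s

32.22 s


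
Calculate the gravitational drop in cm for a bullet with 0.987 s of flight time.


drop = 0.5*g*t^2 = 0.5*9.81*0.987^2 = 4.7783 m ≈ 477.8 cm

477.8 cm


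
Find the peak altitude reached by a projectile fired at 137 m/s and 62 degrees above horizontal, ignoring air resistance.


H = (v0*sin(theta))^2 / (2g) = (137*sin(62°))^2 / (2*9.81) = 745.8 m

745.8 m


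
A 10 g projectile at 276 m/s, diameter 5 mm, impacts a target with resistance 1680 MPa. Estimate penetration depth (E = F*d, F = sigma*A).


A = pi*(d/2)^2 = pi*(5/2)^2 = 19.635 mm^2
E = 0.5*m*v^2 = 0.5*0.01*276^2 = 380.88 J
depth = E/(sigma*A) = 380.88 J / (1680 MPa * 19.635 mm^2) = 380.88/(1680 * 19.635) m = 0.0115465 m ≈ 11.55 mm

11.55 mm


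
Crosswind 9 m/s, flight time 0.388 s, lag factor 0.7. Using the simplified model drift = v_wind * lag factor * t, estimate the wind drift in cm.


drift = v_wind * lag * t = 9 * 0.7 * 0.388 = 2.4444 m ≈ 244.4 cm

244.4 cm


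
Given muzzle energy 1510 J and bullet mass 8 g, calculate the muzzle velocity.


v = sqrt(2*E/m) = sqrt(2*1510/0.008) = 614.4 m/s

614.4 m/s


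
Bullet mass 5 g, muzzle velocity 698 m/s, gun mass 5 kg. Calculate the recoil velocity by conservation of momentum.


v_recoil = m_p * v_p / m_gun = 0.005 * 698 / 5 = 0.698 m/s

0.698 m/s


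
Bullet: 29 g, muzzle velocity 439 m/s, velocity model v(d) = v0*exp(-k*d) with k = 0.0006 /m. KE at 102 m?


v = v0*exp(-k*d) = 439*exp(-0.0006*102) = 412.939 m/s
E = 0.5*m*v^2 = 0.5*0.029*412.939^2 = 2473 J

2473 J


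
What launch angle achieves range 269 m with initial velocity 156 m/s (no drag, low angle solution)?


sin(2*theta) = R*g/v0^2 = 269*9.81/156^2 = 0.108436, theta = arcsin(0.108436)/2 = 3.113°

3.113 degrees


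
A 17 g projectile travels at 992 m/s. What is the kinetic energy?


E = 0.5*m*v^2 = 0.5*0.017*992^2 = 8365 J

8365 J


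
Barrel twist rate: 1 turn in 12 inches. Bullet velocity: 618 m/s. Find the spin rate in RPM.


twist_m = 12*0.0254 = 0.3048 m
spin = v/twist = 618/0.3048 = 2027.559 rev/s
RPM = spin*60 = 2027.559*60 ≈ 121654 RPM

121654 RPM


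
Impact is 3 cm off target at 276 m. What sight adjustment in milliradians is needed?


1 mrad subtends 1 cm per 10 m of range, so adj = error_cm / (dist_m / 10) = 3 / (276/10) = 0.1087 mrad

0.1087 mrad


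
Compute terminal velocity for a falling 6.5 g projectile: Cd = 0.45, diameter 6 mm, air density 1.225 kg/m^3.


A = pi*(d/2)^2 = pi*(6/2000)^2 = 2.82743e-05 m^2
vt = sqrt(2mg/(Cd*rho*A)) = sqrt(2*0.0065*9.81/(0.45 * 1.225 * 2.82743e-05)) = 90.46 m/s

90.46 m/s


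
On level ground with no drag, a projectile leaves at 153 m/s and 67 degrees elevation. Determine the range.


R = v0^2 * sin(2*theta) / g = 153^2 * sin(2*67°) / 9.81 = 1717 m

1717 m


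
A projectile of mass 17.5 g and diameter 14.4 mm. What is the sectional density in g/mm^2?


SD = m/d^2 = 17.5/14.4^2 = 0.08439 g/mm^2

0.08439 g/mm^2


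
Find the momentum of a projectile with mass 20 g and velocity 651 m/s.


p = m*v = 0.02*651 = 13.02 kg·m/s

13.02 kg·m/s


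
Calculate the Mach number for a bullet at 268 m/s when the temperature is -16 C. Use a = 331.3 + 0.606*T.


a = 331.3 + 0.606*(-16) = 321.604 m/s
M = v/a = 268/321.604 = 0.8333

0.8333


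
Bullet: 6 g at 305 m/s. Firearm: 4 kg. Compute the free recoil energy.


v_r = m_p*v_p/m_gun = 0.006*305/4 = 0.4575 m/s, E_r = 0.5*m_gun*v_r^2 = 0.5*4*0.4575^2 = 0.4186 J

0.4186 J


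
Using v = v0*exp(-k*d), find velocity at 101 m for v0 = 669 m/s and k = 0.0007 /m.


v = v0*exp(-k*d) = 669*exp(-0.0007*101) = 623.3 m/s

623.3 m/s


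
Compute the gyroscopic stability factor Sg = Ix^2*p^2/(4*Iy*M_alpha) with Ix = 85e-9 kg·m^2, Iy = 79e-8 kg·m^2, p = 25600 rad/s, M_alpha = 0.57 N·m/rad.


Sg = Ix^2 * p^2 / (4 * Iy * M_alpha) = (85e-9)^2 * 25600^2 / (4 * 79e-8 * 0.57) = 2.629

2.629


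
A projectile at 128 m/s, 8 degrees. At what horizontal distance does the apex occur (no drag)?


R = v0^2*sin(2*theta)/g = 128^2*sin(2*8°)/9.81 = 460.351 m
apex_dist = R/2 = 460.351/2 = 230.2 m

230.2 m


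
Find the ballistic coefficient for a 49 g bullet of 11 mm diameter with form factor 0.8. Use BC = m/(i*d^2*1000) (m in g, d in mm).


BC = m/(i*d^2*1000) = 49/(0.8 * 11^2 * 1000) = 0.0005062

0.0005062


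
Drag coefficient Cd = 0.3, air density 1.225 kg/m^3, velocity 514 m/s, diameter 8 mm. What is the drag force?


A = pi*(d/2)^2 = pi*(8/2000)^2 = 5.02655e-05 m^2
Fd = 0.5*Cd*rho*A*v^2 = 0.5*0.3*1.225*5.02655e-05*514^2 = 2.44 N

2.44 N


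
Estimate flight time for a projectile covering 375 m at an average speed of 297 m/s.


t = d/v = 375/297 = 1.263 s

1.263 s


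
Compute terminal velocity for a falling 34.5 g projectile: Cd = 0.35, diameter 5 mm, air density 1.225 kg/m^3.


A = pi*(d/2)^2 = pi*(5/2000)^2 = 1.96350e-05 m^2
vt = sqrt(2mg/(Cd*rho*A)) = sqrt(2*0.0345*9.81/(0.35 * 1.225 * 1.96350e-05)) = 283.6 m/s

283.6 m/s


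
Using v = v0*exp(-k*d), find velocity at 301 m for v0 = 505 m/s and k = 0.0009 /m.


v = v0*exp(-k*d) = 505*exp(-0.0009*301) = 385.2 m/s

385.2 m/s


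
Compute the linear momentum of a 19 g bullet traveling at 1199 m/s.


p = m*v = 0.019*1199 = 22.78 kg·m/s

22.78 kg·m/s


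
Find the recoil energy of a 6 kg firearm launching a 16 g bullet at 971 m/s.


v_r = m_p*v_p/m_gun = 0.016*971/6 = 2.58933 m/s, E_r = 0.5*m_gun*v_r^2 = 0.5*6*2.58933^2 = 20.11 J

20.11 J


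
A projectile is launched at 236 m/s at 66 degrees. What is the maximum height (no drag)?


H = (v0*sin(theta))^2 / (2g) = (236*sin(66°))^2 / (2*9.81) = 2369 m

2369 m


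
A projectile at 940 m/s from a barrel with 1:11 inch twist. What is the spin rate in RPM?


twist_m = 11*0.0254 = 0.2794 m
spin = v/twist = 940/0.2794 = 3364.352 rev/s
RPM = spin*60 = 3364.352*60 ≈ 201861 RPM

201861 RPM


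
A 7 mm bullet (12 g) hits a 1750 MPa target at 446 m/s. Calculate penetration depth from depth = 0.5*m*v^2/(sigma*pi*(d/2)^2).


A = pi*(d/2)^2 = pi*(7/2)^2 = 38.4845 mm^2
E = 0.5*m*v^2 = 0.5*0.012*446^2 = 1193.5 J
depth = E/(sigma*A) = 1193.5 J / (1750 MPa * 38.4845 mm^2) = 1193.5/(1750 * 38.4845) m = 0.0177214 m ≈ 17.72 mm

17.72 mm


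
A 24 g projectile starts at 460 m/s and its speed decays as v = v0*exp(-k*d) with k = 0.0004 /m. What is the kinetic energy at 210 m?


v = v0*exp(-k*d) = 460*exp(-0.0004*210) = 422.938 m/s
E = 0.5*m*v^2 = 0.5*0.024*422.938^2 = 2147 J

2147 J


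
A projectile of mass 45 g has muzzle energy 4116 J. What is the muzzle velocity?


v = sqrt(2*E/m) = sqrt(2*4116/0.045) = 427.7 m/s

427.7 m/s


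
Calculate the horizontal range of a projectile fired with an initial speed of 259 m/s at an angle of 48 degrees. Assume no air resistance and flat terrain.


R = v0^2 * sin(2*theta) / g = 259^2 * sin(2*48°) / 9.81 = 6801 m

6801 m


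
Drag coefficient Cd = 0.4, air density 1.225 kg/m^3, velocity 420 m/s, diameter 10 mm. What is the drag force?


A = pi*(d/2)^2 = pi*(10/2000)^2 = 7.85398e-05 m^2
Fd = 0.5*Cd*rho*A*v^2 = 0.5*0.4*1.225*7.85398e-05*420^2 = 3.394 N

3.394 N


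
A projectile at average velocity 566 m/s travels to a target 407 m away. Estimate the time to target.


t = d/v = 407/566 = 0.7191 s

0.7191 s


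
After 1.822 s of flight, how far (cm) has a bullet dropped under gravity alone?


drop = 0.5*g*t^2 = 0.5*9.81*1.822^2 = 16.2831 m ≈ 1628 cm

1628 cm


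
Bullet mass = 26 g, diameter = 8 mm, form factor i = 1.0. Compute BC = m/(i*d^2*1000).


BC = m/(i*d^2*1000) = 26/(1.0 * 8^2 * 1000) = 0.0004062

0.0004062


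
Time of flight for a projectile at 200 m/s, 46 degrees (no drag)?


T = 2*v0*sin(theta)/g = 2*200*sin(46°)/9.81 = 29.33 s

29.33 s


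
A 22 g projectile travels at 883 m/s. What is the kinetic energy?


E = 0.5*m*v^2 = 0.5*0.022*883^2 = 8577 J

8577 J


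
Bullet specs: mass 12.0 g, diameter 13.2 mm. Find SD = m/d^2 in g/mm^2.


SD = m/d^2 = 12.0/13.2^2 = 0.06887 g/mm^2

0.06887 g/mm^2


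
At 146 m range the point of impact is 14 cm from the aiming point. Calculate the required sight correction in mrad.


1 mrad subtends 1 cm per 10 m of range, so adj = error_cm / (dist_m / 10) = 14 / (146/10) = 0.9589 mrad

0.9589 mrad


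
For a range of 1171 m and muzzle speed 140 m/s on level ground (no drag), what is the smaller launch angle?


sin(2*theta) = R*g/v0^2 = 1171*9.81/140^2 = 0.586097, theta = arcsin(0.586097)/2 = 17.94°

17.94 degrees


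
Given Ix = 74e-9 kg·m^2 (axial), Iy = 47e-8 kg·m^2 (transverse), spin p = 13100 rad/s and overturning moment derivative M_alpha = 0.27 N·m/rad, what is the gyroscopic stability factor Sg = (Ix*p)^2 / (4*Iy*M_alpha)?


Sg = Ix^2 * p^2 / (4 * Iy * M_alpha) = (74e-9)^2 * 13100^2 / (4 * 47e-8 * 0.27) = 1.851

1.851


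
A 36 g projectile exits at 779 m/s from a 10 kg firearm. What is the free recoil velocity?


v_recoil = m_p * v_p / m_gun = 0.036 * 779 / 10 = 2.804 m/s

2.804 m/s


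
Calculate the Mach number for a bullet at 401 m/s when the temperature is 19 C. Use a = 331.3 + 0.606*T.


a = 331.3 + 0.606*(19) = 342.814 m/s
M = v/a = 401/342.814 = 1.17

1.17


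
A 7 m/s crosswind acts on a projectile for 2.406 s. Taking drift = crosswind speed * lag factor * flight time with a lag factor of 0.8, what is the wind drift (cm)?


drift = v_wind * lag * t = 7 * 0.8 * 2.406 = 13.4736 m ≈ 1347 cm

1347 cm


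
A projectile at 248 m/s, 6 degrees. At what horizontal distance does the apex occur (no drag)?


R = v0^2*sin(2*theta)/g = 248^2*sin(2*6°)/9.81 = 1303.51 m
apex_dist = R/2 = 1303.51/2 = 651.8 m

651.8 m


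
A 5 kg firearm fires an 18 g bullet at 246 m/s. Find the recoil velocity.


v_recoil = m_p * v_p / m_gun = 0.018 * 246 / 5 = 0.8856 m/s

0.8856 m/s


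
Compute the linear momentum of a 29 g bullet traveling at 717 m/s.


p = m*v = 0.029*717 = 20.79 kg·m/s

20.79 kg·m/s


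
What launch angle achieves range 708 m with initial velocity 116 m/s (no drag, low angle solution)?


sin(2*theta) = R*g/v0^2 = 708*9.81/116^2 = 0.516162, theta = arcsin(0.516162)/2 = 15.54°

15.54 degrees


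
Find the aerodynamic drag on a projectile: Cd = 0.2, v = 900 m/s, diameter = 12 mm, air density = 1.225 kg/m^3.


A = pi*(d/2)^2 = pi*(12/2000)^2 = 1.13097e-04 m^2
Fd = 0.5*Cd*rho*A*v^2 = 0.5*0.2*1.225*1.13097e-04*900^2 = 11.22 N

11.22 N


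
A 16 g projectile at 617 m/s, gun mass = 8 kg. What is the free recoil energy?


v_r = m_p*v_p/m_gun = 0.016*617/8 = 1.234 m/s, E_r = 0.5*m_gun*v_r^2 = 0.5*8*1.234^2 = 6.091 J

6.091 J


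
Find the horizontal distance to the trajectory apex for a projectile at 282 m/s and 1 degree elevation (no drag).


R = v0^2*sin(2*theta)/g = 282^2*sin(2*1°)/9.81 = 282.91 m
apex_dist = R/2 = 282.91/2 = 141.5 m

141.5 m


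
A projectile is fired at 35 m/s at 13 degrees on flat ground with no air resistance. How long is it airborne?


T = 2*v0*sin(theta)/g = 2*35*sin(13°)/9.81 = 1.605 s

1.605 s


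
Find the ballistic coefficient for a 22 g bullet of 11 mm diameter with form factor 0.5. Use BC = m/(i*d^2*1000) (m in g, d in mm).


BC = m/(i*d^2*1000) = 22/(0.5 * 11^2 * 1000) = 0.0003636

0.0003636


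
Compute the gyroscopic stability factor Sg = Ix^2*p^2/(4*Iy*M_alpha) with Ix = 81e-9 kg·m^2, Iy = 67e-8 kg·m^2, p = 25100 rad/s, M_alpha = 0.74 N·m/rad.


Sg = Ix^2 * p^2 / (4 * Iy * M_alpha) = (81e-9)^2 * 25100^2 / (4 * 67e-8 * 0.74) = 2.084

2.084


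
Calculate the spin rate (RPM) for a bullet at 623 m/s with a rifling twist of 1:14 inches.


twist_m = 14*0.0254 = 0.3556 m
spin = v/twist = 623/0.3556 = 1751.969 rev/s
RPM = spin*60 = 1751.969*60 ≈ 105118 RPM

105118 RPM


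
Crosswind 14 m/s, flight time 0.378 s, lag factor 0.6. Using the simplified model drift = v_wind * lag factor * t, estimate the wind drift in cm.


drift = v_wind * lag * t = 14 * 0.6 * 0.378 = 3.1752 m ≈ 317.5 cm

317.5 cm


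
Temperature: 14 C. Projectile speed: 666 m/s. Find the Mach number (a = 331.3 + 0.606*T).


a = 331.3 + 0.606*(14) = 339.784 m/s
M = v/a = 666/339.784 = 1.96

1.96


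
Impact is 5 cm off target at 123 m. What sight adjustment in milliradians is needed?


1 mrad subtends 1 cm per 10 m of range, so adj = error_cm / (dist_m / 10) = 5 / (123/10) = 0.4065 mrad

0.4065 mrad


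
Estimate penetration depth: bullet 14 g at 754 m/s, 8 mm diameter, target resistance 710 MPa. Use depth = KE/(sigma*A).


A = pi*(d/2)^2 = pi*(8/2)^2 = 50.2655 mm^2
E = 0.5*m*v^2 = 0.5*0.014*754^2 = 3979.61 J
depth = E/(sigma*A) = 3979.61 J / (710 MPa * 50.2655 mm^2) = 3979.61/(710 * 50.2655) m = 0.11151 m ≈ 111.5 mm

111.5 mm


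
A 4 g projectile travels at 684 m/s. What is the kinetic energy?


E = 0.5*m*v^2 = 0.5*0.004*684^2 = 935.7 J

935.7 J


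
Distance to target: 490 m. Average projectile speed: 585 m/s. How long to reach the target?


t = d/v = 490/585 = 0.8376 s

0.8376 s


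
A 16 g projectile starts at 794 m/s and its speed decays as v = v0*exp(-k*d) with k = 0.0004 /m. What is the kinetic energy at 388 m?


v = v0*exp(-k*d) = 794*exp(-0.0004*388) = 679.858 m/s
E = 0.5*m*v^2 = 0.5*0.016*679.858^2 = 3698 J

3698 J


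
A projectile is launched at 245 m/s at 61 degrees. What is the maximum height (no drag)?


H = (v0*sin(theta))^2 / (2g) = (245*sin(61°))^2 / (2*9.81) = 2340 m

2340 m


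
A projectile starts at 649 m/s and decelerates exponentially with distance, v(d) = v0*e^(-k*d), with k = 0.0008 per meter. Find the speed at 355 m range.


v = v0*exp(-k*d) = 649*exp(-0.0008*355) = 488.5 m/s

488.5 m/s


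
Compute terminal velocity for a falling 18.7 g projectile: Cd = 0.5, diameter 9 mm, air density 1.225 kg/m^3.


A = pi*(d/2)^2 = pi*(9/2000)^2 = 6.36173e-05 m^2
vt = sqrt(2mg/(Cd*rho*A)) = sqrt(2*0.0187*9.81/(0.5 * 1.225 * 6.36173e-05)) = 97.04 m/s

97.04 m/s


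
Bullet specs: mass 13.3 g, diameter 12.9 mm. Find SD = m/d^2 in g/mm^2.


SD = m/d^2 = 13.3/12.9^2 = 0.07992 g/mm^2

0.07992 g/mm^2


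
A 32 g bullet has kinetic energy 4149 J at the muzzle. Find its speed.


v = sqrt(2*E/m) = sqrt(2*4149/0.032) = 509.2 m/s

509.2 m/s


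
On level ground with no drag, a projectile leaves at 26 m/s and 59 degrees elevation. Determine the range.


R = v0^2 * sin(2*theta) / g = 26^2 * sin(2*59°) / 9.81 = 60.84 m

60.84 m


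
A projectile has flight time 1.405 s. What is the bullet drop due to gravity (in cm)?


drop = 0.5*g*t^2 = 0.5*9.81*1.405^2 = 9.68259 m ≈ 968.3 cm

968.3 cm


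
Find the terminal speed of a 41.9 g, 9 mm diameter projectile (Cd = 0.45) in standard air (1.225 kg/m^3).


A = pi*(d/2)^2 = pi*(9/2000)^2 = 6.36173e-05 m^2
vt = sqrt(2mg/(Cd*rho*A)) = sqrt(2*0.0419*9.81/(0.45 * 1.225 * 6.36173e-05)) = 153.1 m/s

153.1 m/s


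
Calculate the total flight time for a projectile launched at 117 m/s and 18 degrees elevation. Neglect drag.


T = 2*v0*sin(theta)/g = 2*117*sin(18°)/9.81 = 7.371 s

7.371 s


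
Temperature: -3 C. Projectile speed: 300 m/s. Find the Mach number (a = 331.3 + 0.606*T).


a = 331.3 + 0.606*(-3) = 329.482 m/s
M = v/a = 300/329.482 = 0.9105

0.9105


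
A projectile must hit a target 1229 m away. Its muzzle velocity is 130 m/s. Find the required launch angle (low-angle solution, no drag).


sin(2*theta) = R*g/v0^2 = 1229*9.81/130^2 = 0.713402, theta = arcsin(0.713402)/2 = 22.76°

22.76 degrees


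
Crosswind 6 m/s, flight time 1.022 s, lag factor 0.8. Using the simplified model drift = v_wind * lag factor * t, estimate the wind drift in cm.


drift = v_wind * lag * t = 6 * 0.8 * 1.022 = 4.9056 m ≈ 490.6 cm

490.6 cm


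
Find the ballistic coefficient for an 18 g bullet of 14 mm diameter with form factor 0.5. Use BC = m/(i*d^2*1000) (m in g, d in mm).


BC = m/(i*d^2*1000) = 18/(0.5 * 14^2 * 1000) = 0.0001837

0.0001837


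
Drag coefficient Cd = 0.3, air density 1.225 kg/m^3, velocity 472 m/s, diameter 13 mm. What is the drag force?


A = pi*(d/2)^2 = pi*(13/2000)^2 = 1.32732e-04 m^2
Fd = 0.5*Cd*rho*A*v^2 = 0.5*0.3*1.225*1.32732e-04*472^2 = 5.434 N

5.434 N


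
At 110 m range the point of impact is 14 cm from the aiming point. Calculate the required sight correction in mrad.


1 mrad subtends 1 cm per 10 m of range, so adj = error_cm / (dist_m / 10) = 14 / (110/10) = 1.273 mrad

1.273 mrad


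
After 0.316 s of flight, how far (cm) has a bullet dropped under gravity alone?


drop = 0.5*g*t^2 = 0.5*9.81*0.316^2 = 0.489794 m ≈ 48.98 cm

48.98 cm


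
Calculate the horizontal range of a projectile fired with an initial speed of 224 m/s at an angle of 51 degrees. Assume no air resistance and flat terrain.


R = v0^2 * sin(2*theta) / g = 224^2 * sin(2*51°) / 9.81 = 5003 m

5003 m


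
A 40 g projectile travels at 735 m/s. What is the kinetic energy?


E = 0.5*m*v^2 = 0.5*0.04*735^2 = 10804 J

10804 J


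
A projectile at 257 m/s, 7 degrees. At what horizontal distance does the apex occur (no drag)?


R = v0^2*sin(2*theta)/g = 257^2*sin(2*7°)/9.81 = 1628.82 m
apex_dist = R/2 = 1628.82/2 = 814.4 m

814.4 m


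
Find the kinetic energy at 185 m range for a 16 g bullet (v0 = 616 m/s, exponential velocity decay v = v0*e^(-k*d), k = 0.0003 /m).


v = v0*exp(-k*d) = 616*exp(-0.0003*185) = 582.743 m/s
E = 0.5*m*v^2 = 0.5*0.016*582.743^2 = 2717 J

2717 J


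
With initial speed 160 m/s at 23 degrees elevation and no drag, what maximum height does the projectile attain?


H = (v0*sin(theta))^2 / (2g) = (160*sin(23°))^2 / (2*9.81) = 199.2 m

199.2 m


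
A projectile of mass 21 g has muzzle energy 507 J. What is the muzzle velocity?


v = sqrt(2*E/m) = sqrt(2*507/0.021) = 219.7 m/s

219.7 m/s


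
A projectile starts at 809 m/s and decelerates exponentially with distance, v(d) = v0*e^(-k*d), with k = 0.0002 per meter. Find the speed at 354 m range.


v = v0*exp(-k*d) = 809*exp(-0.0002*354) = 753.7 m/s

753.7 m/s


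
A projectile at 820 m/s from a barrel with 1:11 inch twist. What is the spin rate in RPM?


twist_m = 11*0.0254 = 0.2794 m
spin = v/twist = 820/0.2794 = 2934.86 rev/s
RPM = spin*60 = 2934.86*60 ≈ 176092 RPM

176092 RPM


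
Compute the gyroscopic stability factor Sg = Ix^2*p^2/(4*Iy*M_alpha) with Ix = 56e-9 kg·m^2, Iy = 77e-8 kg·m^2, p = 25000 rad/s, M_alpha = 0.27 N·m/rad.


Sg = Ix^2 * p^2 / (4 * Iy * M_alpha) = (56e-9)^2 * 25000^2 / (4 * 77e-8 * 0.27) = 2.357

2.357


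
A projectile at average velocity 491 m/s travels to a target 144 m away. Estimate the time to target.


t = d/v = 144/491 = 0.2933 s

0.2933 s


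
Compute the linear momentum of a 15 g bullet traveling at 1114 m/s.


p = m*v = 0.015*1114 = 16.71 kg·m/s

16.71 kg·m/s


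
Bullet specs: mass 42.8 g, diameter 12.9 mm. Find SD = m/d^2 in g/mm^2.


SD = m/d^2 = 42.8/12.9^2 = 0.2572 g/mm^2

0.2572 g/mm^2


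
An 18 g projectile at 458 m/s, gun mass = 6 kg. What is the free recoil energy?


v_r = m_p*v_p/m_gun = 0.018*458/6 = 1.374 m/s, E_r = 0.5*m_gun*v_r^2 = 0.5*6*1.374^2 = 5.664 J

5.664 J


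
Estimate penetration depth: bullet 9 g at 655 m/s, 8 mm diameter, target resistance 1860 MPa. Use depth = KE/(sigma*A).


A = pi*(d/2)^2 = pi*(8/2)^2 = 50.2655 mm^2
E = 0.5*m*v^2 = 0.5*0.009*655^2 = 1930.61 J
depth = E/(sigma*A) = 1930.61 J / (1860 MPa * 50.2655 mm^2) = 1930.61/(1860 * 50.2655) m = 0.0206496 m ≈ 20.65 mm

20.65 mm
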